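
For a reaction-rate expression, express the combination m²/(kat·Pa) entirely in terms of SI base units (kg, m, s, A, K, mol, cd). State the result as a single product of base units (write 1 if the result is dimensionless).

kg⁻¹·m³·s³·mol⁻¹

kat = s⁻¹·mol.
So kat⁻¹ = s·mol⁻¹.
Pa = kg·m⁻¹·s⁻².
So Pa⁻¹ = kg⁻¹·m·s².
Combining: m²·kat⁻¹·Pa⁻¹ = m² · (s·mol⁻¹) · (kg⁻¹·m·s²) = kg⁻¹·m³·s³·mol⁻¹.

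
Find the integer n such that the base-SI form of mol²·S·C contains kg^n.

S = 1/Ω (conductance is reciprocal resistance),
    = kg⁻¹·m⁻²·s³·A².
C = A·s = s·A (charge = current × time).
Combining: mol²·S·C = mol² · (kg⁻¹·m⁻²·s³·A²) · (s·A) = kg⁻¹·m⁻²·s⁴·A³·mol².
The exponent of kg is -1.

-1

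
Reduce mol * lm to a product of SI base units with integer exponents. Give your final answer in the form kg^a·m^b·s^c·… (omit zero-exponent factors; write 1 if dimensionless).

mol·cd

lm = cd.
Combining: mol·lm = mol · cd = mol·cd.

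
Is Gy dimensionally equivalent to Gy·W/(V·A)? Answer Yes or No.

Yes

Left side:
  Gy = m²·s⁻².
Right side:
  Gy = m²·s⁻².
  V = kg·m²·s⁻³·A⁻¹.
  So V⁻¹ = kg⁻¹·m⁻²·s³·A.
  W = kg·m²·s⁻³.
  Combining: Gy·V⁻¹·W·A⁻¹ = (m²·s⁻²) · (kg⁻¹·m⁻²·s³·A) · (kg·m²·s⁻³) · A⁻¹ = m²·s⁻².
Both reduce to m²·s⁻².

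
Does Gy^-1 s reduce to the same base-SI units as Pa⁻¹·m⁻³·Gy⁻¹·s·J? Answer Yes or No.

Yes

Left side:
  Gy = J/kg (absorbed dose = energy per mass),
      = m²·s⁻².
  So Gy⁻¹ = m⁻²·s².
  Combining: Gy⁻¹·s = (m⁻²·s²) · s = m⁻²·s³.
Right side:
  Pa = N/m² (pressure = force per area),
      = kg·m⁻¹·s⁻².
  So Pa⁻¹ = kg⁻¹·m·s².
  Gy = J/kg (absorbed dose = energy per mass),
      = m²·s⁻².
  So Gy⁻¹ = m⁻²·s².
  J = N·m (work = force × distance),
      = kg·m²·s⁻².
  Combining: Pa⁻¹·m⁻³·Gy⁻¹·s·J = (kg⁻¹·m·s²) · m⁻³ · (m⁻²·s²) · s · (kg·m²·s⁻²) = m⁻²·s³.
Both reduce to m⁻²·s³.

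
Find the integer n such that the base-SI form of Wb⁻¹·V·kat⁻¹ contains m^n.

Wb = V·s (flux: a volt is a weber per second),
    = kg·m²·s⁻²·A⁻¹.
So Wb⁻¹ = kg⁻¹·m⁻²·s²·A.
V = W/A (potential = power per current),
    = kg·m²·s⁻³·A⁻¹.
kat = mol/s = s⁻¹·mol (catalytic activity).
So kat⁻¹ = s·mol⁻¹.
Combining: Wb⁻¹·V·kat⁻¹ = (kg⁻¹·m⁻²·s²·A) · (kg·m²·s⁻³·A⁻¹) · (s·mol⁻¹) = mol⁻¹.
The exponent of m is 0.

0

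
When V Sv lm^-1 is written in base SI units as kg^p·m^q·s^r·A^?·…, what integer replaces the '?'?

V = kg·m²·s⁻³·A⁻¹.
Sv = m²·s⁻².
lm = cd.
So lm⁻¹ = cd⁻¹.
Combining: V·Sv·lm⁻¹ = (kg·m²·s⁻³·A⁻¹) · (m²·s⁻²) · cd⁻¹ = kg·m⁴·s⁻⁵·A⁻¹·cd⁻¹.
The exponent of A is -1.

-1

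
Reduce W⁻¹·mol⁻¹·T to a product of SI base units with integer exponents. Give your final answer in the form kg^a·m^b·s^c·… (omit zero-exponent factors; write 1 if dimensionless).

m⁻²·s·A⁻¹·mol⁻¹

W = kg·m²·s⁻³.
So W⁻¹ = kg⁻¹·m⁻²·s³.
T = kg·s⁻²·A⁻¹.
Combining: W⁻¹·mol⁻¹·T = (kg⁻¹·m⁻²·s³) · mol⁻¹ · (kg·s⁻²·A⁻¹) = m⁻²·s·A⁻¹·mol⁻¹.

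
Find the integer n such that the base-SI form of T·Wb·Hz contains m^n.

T = Wb/m² (flux density = flux per area),
    = kg·s⁻²·A⁻¹.
Wb = V·s (flux: a volt is a weber per second),
    = kg·m²·s⁻²·A⁻¹.
Hz = 1/s = s⁻¹ (frequency is cycles per second).
Combining: T·Wb·Hz = (kg·s⁻²·A⁻¹) · (kg·m²·s⁻²·A⁻¹) · s⁻¹ = kg²·m²·s⁻⁵·A⁻².
The exponent of m is 2.

2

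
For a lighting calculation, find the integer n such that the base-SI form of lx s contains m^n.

lx = m⁻²·cd.
Combining: lx·s = (m⁻²·cd) · s = m⁻²·s·cd.
The exponent of m is -2.

-2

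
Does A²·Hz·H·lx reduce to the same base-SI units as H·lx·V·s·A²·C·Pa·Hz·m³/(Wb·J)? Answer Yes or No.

Left side:
  Hz = s⁻¹.
  H = kg·m²·s⁻²·A⁻².
  lx = m⁻²·cd.
  Combining: A²·Hz·H·lx = A² · s⁻¹ · (kg·m²·s⁻²·A⁻²) · (m⁻²·cd) = kg·s⁻³·cd.
Right side:
  H = Wb/A (inductance = flux per current),
      = kg·m²·s⁻²·A⁻².
  Wb = V·s (flux: a volt is a weber per second),
      = kg·m²·s⁻²·A⁻¹.
  So Wb⁻¹ = kg⁻¹·m⁻²·s²·A.
  lx = lm/m² (illuminance = luminous flux per area),
      = m⁻²·cd.
  V = W/A (potential = power per current),
      = kg·m²·s⁻³·A⁻¹.
  J = N·m (work = force × distance),
      = kg·m²·s⁻².
  So J⁻¹ = kg⁻¹·m⁻²·s².
  C = A·s = s·A (charge = current × time).
  Pa = N/m² (pressure = force per area),
      = kg·m⁻¹·s⁻².
  Hz = 1/s = s⁻¹ (frequency is cycles per second).
  Combining: H·Wb⁻¹·lx·V·J⁻¹·s·A²·C·Pa·Hz·m³ = (kg·m²·s⁻²·A⁻²) · (kg⁻¹·m⁻²·s²·A) · (m⁻²·cd) · (kg·m²·s⁻³·A⁻¹) · (kg⁻¹·m⁻²·s²) · s · A² · (s·A) · (kg·m⁻¹·s⁻²) · s⁻¹ · m³ = kg·s⁻²·A·cd.
Left is kg·s⁻³·cd; right is kg·s⁻²·A·cd — different.

No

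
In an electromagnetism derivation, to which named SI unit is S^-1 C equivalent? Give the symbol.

S = kg⁻¹·m⁻²·s³·A².
So S⁻¹ = kg·m²·s⁻³·A⁻².
C = s·A.
Combining: S⁻¹·C = (kg·m²·s⁻³·A⁻²) · (s·A) = kg·m²·s⁻²·A⁻¹.
kg·m²·s⁻²·A⁻¹ is the base-SI form of the weber.

Wb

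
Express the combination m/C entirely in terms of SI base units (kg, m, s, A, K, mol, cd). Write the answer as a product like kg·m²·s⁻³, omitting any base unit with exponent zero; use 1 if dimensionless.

C = s·A.
So C⁻¹ = s⁻¹·A⁻¹.
Combining: m·C⁻¹ = m · (s⁻¹·A⁻¹) = m·s⁻¹·A⁻¹.

m·s⁻¹·A⁻¹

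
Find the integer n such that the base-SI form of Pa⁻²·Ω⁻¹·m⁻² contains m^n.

Pa = N/m² (pressure = force per area),
    = kg·m⁻¹·s⁻².
So Pa⁻² = kg⁻²·m²·s⁴.
Ω = V/A (resistance = voltage per current),
    = kg·m²·s⁻³·A⁻².
So Ω⁻¹ = kg⁻¹·m⁻²·s³·A².
Combining: Pa⁻²·Ω⁻¹·m⁻² = (kg⁻²·m²·s⁴) · (kg⁻¹·m⁻²·s³·A²) · m⁻² = kg⁻³·m⁻²·s⁷·A².
The exponent of m is -2.

-2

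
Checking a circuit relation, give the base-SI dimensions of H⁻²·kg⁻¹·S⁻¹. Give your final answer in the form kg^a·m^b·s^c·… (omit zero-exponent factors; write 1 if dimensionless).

H = Wb/A (inductance = flux per current),
    = kg·m²·s⁻²·A⁻².
So H⁻² = kg⁻²·m⁻⁴·s⁴·A⁴.
S = 1/Ω (conductance is reciprocal resistance),
    = kg⁻¹·m⁻²·s³·A².
So S⁻¹ = kg·m²·s⁻³·A⁻².
Combining: H⁻²·kg⁻¹·S⁻¹ = (kg⁻²·m⁻⁴·s⁴·A⁴) · kg⁻¹ · (kg·m²·s⁻³·A⁻²) = kg⁻²·m⁻²·s·A².

kg⁻²·m⁻²·s·A²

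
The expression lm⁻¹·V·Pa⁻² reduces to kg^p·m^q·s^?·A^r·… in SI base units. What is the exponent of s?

lm = cd·sr = cd (luminous flux; sr is dimensionless).
So lm⁻¹ = cd⁻¹.
V = W/A (potential = power per current),
    = kg·m²·s⁻³·A⁻¹.
Pa = N/m² (pressure = force per area),
    = kg·m⁻¹·s⁻².
So Pa⁻² = kg⁻²·m²·s⁴.
Combining: lm⁻¹·V·Pa⁻² = cd⁻¹ · (kg·m²·s⁻³·A⁻¹) · (kg⁻²·m²·s⁴) = kg⁻¹·m⁴·s·A⁻¹·cd⁻¹.
The exponent of s is 1.

1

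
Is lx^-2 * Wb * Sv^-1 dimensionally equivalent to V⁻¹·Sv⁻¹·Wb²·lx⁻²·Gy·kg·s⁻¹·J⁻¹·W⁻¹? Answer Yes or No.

No

Left side:
  lx = m⁻²·cd.
  So lx⁻² = m⁴·cd⁻².
  Wb = kg·m²·s⁻²·A⁻¹.
  Sv = m²·s⁻².
  So Sv⁻¹ = m⁻²·s².
  Combining: lx⁻²·Wb·Sv⁻¹ = (m⁴·cd⁻²) · (kg·m²·s⁻²·A⁻¹) · (m⁻²·s²) = kg·m⁴·A⁻¹·cd⁻².
Right side:
  V = kg·m²·s⁻³·A⁻¹.
  So V⁻¹ = kg⁻¹·m⁻²·s³·A.
  Sv = m²·s⁻².
  So Sv⁻¹ = m⁻²·s².
  Wb = kg·m²·s⁻²·A⁻¹.
  So Wb² = kg²·m⁴·s⁻⁴·A⁻².
  lx = m⁻²·cd.
  So lx⁻² = m⁴·cd⁻².
  Gy = m²·s⁻².
  J = kg·m²·s⁻².
  So J⁻¹ = kg⁻¹·m⁻²·s².
  W = kg·m²·s⁻³.
  So W⁻¹ = kg⁻¹·m⁻²·s³.
  Combining: V⁻¹·Sv⁻¹·Wb²·lx⁻²·Gy·kg·s⁻¹·J⁻¹·W⁻¹ = (kg⁻¹·m⁻²·s³·A) · (m⁻²·s²) · (kg²·m⁴·s⁻⁴·A⁻²) · (m⁴·cd⁻²) · (m²·s⁻²) · kg · s⁻¹ · (kg⁻¹·m⁻²·s²) · (kg⁻¹·m⁻²·s³) = m²·s³·A⁻¹·cd⁻².
Left is kg·m⁴·A⁻¹·cd⁻²; right is m²·s³·A⁻¹·cd⁻² — different.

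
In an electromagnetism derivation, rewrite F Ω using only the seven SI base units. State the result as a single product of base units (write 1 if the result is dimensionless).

s

F = C/V (capacitance = charge per voltage),
    = A·s/(kg·m²·s⁻³·A⁻¹) (substituting C and V),
    = kg⁻¹·m⁻²·s⁴·A².
Ω = V/A (resistance = voltage per current),
    = kg·m²·s⁻³·A⁻².
Combining: F·Ω = (kg⁻¹·m⁻²·s⁴·A²) · (kg·m²·s⁻³·A⁻²) = s.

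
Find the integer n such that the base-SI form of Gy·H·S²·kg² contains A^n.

2

Gy = m²·s⁻².
H = kg·m²·s⁻²·A⁻².
S = kg⁻¹·m⁻²·s³·A².
So S² = kg⁻²·m⁻⁴·s⁶·A⁴.
Combining: Gy·H·S²·kg² = (m²·s⁻²) · (kg·m²·s⁻²·A⁻²) · (kg⁻²·m⁻⁴·s⁶·A⁴) · kg² = kg·s²·A².
The exponent of A is 2.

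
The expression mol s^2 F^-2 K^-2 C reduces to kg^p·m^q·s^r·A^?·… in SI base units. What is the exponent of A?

F = kg⁻¹·m⁻²·s⁴·A².
So F⁻² = kg²·m⁴·s⁻⁸·A⁻⁴.
C = s·A.
Combining: mol·s²·F⁻²·K⁻²·C = mol · s² · (kg²·m⁴·s⁻⁸·A⁻⁴) · K⁻² · (s·A) = kg²·m⁴·s⁻⁵·A⁻³·K⁻²·mol.
The exponent of A is -3.

-3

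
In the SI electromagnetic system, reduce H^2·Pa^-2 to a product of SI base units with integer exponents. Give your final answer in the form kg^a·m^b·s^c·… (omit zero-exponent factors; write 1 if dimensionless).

m⁶·A⁻⁴

H = Wb/A (inductance = flux per current),
    = kg·m²·s⁻²·A⁻².
So H² = kg²·m⁴·s⁻⁴·A⁻⁴.
Pa = N/m² (pressure = force per area),
    = kg·m⁻¹·s⁻².
So Pa⁻² = kg⁻²·m²·s⁴.
Combining: H²·Pa⁻² = (kg²·m⁴·s⁻⁴·A⁻⁴) · (kg⁻²·m²·s⁴) = m⁶·A⁻⁴.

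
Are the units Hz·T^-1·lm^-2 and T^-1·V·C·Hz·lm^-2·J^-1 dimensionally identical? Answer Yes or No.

Left side:
  Hz = s⁻¹.
  T = kg·s⁻²·A⁻¹.
  So T⁻¹ = kg⁻¹·s²·A.
  lm = cd.
  So lm⁻² = cd⁻².
  Combining: Hz·T⁻¹·lm⁻² = s⁻¹ · (kg⁻¹·s²·A) · cd⁻² = kg⁻¹·s·A·cd⁻².
Right side:
  T = Wb/m² (flux density = flux per area),
      = kg·s⁻²·A⁻¹.
  So T⁻¹ = kg⁻¹·s²·A.
  V = W/A (potential = power per current),
      = kg·m²·s⁻³·A⁻¹.
  C = A·s = s·A (charge = current × time).
  Hz = 1/s = s⁻¹ (frequency is cycles per second).
  lm = cd·sr = cd (luminous flux; sr is dimensionless).
  So lm⁻² = cd⁻².
  J = N·m (work = force × distance),
      = kg·m²·s⁻².
  So J⁻¹ = kg⁻¹·m⁻²·s².
  Combining: T⁻¹·V·C·Hz·lm⁻²·J⁻¹ = (kg⁻¹·s²·A) · (kg·m²·s⁻³·A⁻¹) · (s·A) · s⁻¹ · cd⁻² · (kg⁻¹·m⁻²·s²) = kg⁻¹·s·A·cd⁻².
Both reduce to kg⁻¹·s·A·cd⁻².

Yes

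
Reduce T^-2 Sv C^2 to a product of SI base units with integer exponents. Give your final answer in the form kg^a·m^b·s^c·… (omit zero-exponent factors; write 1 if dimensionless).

T = Wb/m² (flux density = flux per area),
    = kg·s⁻²·A⁻¹.
So T⁻² = kg⁻²·s⁴·A².
Sv = J/kg (equivalent dose = energy per mass),
    = m²·s⁻².
C = A·s = s·A (charge = current × time).
So C² = s²·A².
Combining: T⁻²·Sv·C² = (kg⁻²·s⁴·A²) · (m²·s⁻²) · (s²·A²) = kg⁻²·m²·s⁴·A⁴.

kg⁻²·m²·s⁴·A⁴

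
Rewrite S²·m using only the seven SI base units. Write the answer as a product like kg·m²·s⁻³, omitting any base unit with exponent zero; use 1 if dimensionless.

S = 1/Ω (conductance is reciprocal resistance),
    = kg⁻¹·m⁻²·s³·A².
So S² = kg⁻²·m⁻⁴·s⁶·A⁴.
Combining: S²·m = (kg⁻²·m⁻⁴·s⁶·A⁴) · m = kg⁻²·m⁻³·s⁶·A⁴.

kg⁻²·m⁻³·s⁶·A⁴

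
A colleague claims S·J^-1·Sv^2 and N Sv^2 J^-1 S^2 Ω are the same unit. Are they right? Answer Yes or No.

Left side:
  S = kg⁻¹·m⁻²·s³·A².
  J = kg·m²·s⁻².
  So J⁻¹ = kg⁻¹·m⁻²·s².
  Sv = m²·s⁻².
  So Sv² = m⁴·s⁻⁴.
  Combining: S·J⁻¹·Sv² = (kg⁻¹·m⁻²·s³·A²) · (kg⁻¹·m⁻²·s²) · (m⁴·s⁻⁴) = kg⁻²·s·A².
Right side:
  N = kg·m·s⁻².
  Sv = m²·s⁻².
  So Sv² = m⁴·s⁻⁴.
  J = kg·m²·s⁻².
  So J⁻¹ = kg⁻¹·m⁻²·s².
  S = kg⁻¹·m⁻²·s³·A².
  So S² = kg⁻²·m⁻⁴·s⁶·A⁴.
  Ω = kg·m²·s⁻³·A⁻².
  Combining: N·Sv²·J⁻¹·S²·Ω = (kg·m·s⁻²) · (m⁴·s⁻⁴) · (kg⁻¹·m⁻²·s²) · (kg⁻²·m⁻⁴·s⁶·A⁴) · (kg·m²·s⁻³·A⁻²) = kg⁻¹·m·s⁻¹·A².
Left is kg⁻²·s·A²; right is kg⁻¹·m·s⁻¹·A² — different.

No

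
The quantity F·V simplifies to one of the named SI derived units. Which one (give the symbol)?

C

F = C/V (capacitance = charge per voltage),
    = A·s/(kg·m²·s⁻³·A⁻¹) (substituting C and V),
    = kg⁻¹·m⁻²·s⁴·A².
V = W/A (potential = power per current),
    = kg·m²·s⁻³·A⁻¹.
Combining: F·V = (kg⁻¹·m⁻²·s⁴·A²) · (kg·m²·s⁻³·A⁻¹) = s·A.
s·A is the base-SI form of the coulomb.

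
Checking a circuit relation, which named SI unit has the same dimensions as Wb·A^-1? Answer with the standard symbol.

H

Wb = V·s (flux: a volt is a weber per second),
    = kg·m²·s⁻²·A⁻¹.
Combining: Wb·A⁻¹ = (kg·m²·s⁻²·A⁻¹) · A⁻¹ = kg·m²·s⁻²·A⁻².
kg·m²·s⁻²·A⁻² is the base-SI form of the henry.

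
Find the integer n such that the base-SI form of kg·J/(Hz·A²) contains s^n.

Hz = 1/s = s⁻¹ (frequency is cycles per second).
So Hz⁻¹ = s.
J = N·m (work = force × distance),
    = kg·m²·s⁻².
Combining: Hz⁻¹·kg·A⁻²·J = s · kg · A⁻² · (kg·m²·s⁻²) = kg²·m²·s⁻¹·A⁻².
The exponent of s is -1.

-1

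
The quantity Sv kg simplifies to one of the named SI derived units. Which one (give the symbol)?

Sv = J/kg (equivalent dose = energy per mass),
    = m²·s⁻².
Combining: Sv·kg = (m²·s⁻²) · kg = kg·m²·s⁻².
kg·m²·s⁻² is the base-SI form of the joule.

J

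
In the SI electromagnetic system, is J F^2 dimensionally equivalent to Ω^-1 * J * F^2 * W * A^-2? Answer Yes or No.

Yes

Left side:
  J = kg·m²·s⁻².
  F = kg⁻¹·m⁻²·s⁴·A².
  So F² = kg⁻²·m⁻⁴·s⁸·A⁴.
  Combining: J·F² = (kg·m²·s⁻²) · (kg⁻²·m⁻⁴·s⁸·A⁴) = kg⁻¹·m⁻²·s⁶·A⁴.
Right side:
  Ω = V/A (resistance = voltage per current),
      = kg·m²·s⁻³·A⁻².
  So Ω⁻¹ = kg⁻¹·m⁻²·s³·A².
  J = N·m (work = force × distance),
      = kg·m²·s⁻².
  F = C/V (capacitance = charge per voltage),
      = A·s/(kg·m²·s⁻³·A⁻¹) (substituting C and V),
      = kg⁻¹·m⁻²·s⁴·A².
  So F² = kg⁻²·m⁻⁴·s⁸·A⁴.
  W = J/s (power = energy per time),
      = kg·m²·s⁻³.
  Combining: Ω⁻¹·J·F²·W·A⁻² = (kg⁻¹·m⁻²·s³·A²) · (kg·m²·s⁻²) · (kg⁻²·m⁻⁴·s⁸·A⁴) · (kg·m²·s⁻³) · A⁻² = kg⁻¹·m⁻²·s⁶·A⁴.
Both reduce to kg⁻¹·m⁻²·s⁶·A⁴.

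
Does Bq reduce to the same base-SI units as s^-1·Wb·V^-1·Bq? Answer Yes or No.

Left side:
  Bq = s⁻¹.
Right side:
  Wb = kg·m²·s⁻²·A⁻¹.
  V = kg·m²·s⁻³·A⁻¹.
  So V⁻¹ = kg⁻¹·m⁻²·s³·A.
  Bq = s⁻¹.
  Combining: s⁻¹·Wb·V⁻¹·Bq = s⁻¹ · (kg·m²·s⁻²·A⁻¹) · (kg⁻¹·m⁻²·s³·A) · s⁻¹ = s⁻¹.
Both reduce to s⁻¹.

Yes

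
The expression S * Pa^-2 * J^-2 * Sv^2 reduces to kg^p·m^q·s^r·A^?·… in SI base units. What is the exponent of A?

S = 1/Ω (conductance is reciprocal resistance),
    = kg⁻¹·m⁻²·s³·A².
Pa = N/m² (pressure = force per area),
    = kg·m⁻¹·s⁻².
So Pa⁻² = kg⁻²·m²·s⁴.
J = N·m (work = force × distance),
    = kg·m²·s⁻².
So J⁻² = kg⁻²·m⁻⁴·s⁴.
Sv = J/kg (equivalent dose = energy per mass),
    = m²·s⁻².
So Sv² = m⁴·s⁻⁴.
Combining: S·Pa⁻²·J⁻²·Sv² = (kg⁻¹·m⁻²·s³·A²) · (kg⁻²·m²·s⁴) · (kg⁻²·m⁻⁴·s⁴) · (m⁴·s⁻⁴) = kg⁻⁵·s⁷·A².
The exponent of A is 2.

2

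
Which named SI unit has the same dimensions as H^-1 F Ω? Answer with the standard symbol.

S

H = kg·m²·s⁻²·A⁻².
So H⁻¹ = kg⁻¹·m⁻²·s²·A².
F = kg⁻¹·m⁻²·s⁴·A².
Ω = kg·m²·s⁻³·A⁻².
Combining: H⁻¹·F·Ω = (kg⁻¹·m⁻²·s²·A²) · (kg⁻¹·m⁻²·s⁴·A²) · (kg·m²·s⁻³·A⁻²) = kg⁻¹·m⁻²·s³·A².
kg⁻¹·m⁻²·s³·A² is the base-SI form of the siemens.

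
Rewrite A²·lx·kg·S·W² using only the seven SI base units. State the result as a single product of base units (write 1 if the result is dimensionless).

lx = m⁻²·cd.
S = kg⁻¹·m⁻²·s³·A².
W = kg·m²·s⁻³.
So W² = kg²·m⁴·s⁻⁶.
Combining: A²·lx·kg·S·W² = A² · (m⁻²·cd) · kg · (kg⁻¹·m⁻²·s³·A²) · (kg²·m⁴·s⁻⁶) = kg²·s⁻³·A⁴·cd.

kg²·s⁻³·A⁴·cd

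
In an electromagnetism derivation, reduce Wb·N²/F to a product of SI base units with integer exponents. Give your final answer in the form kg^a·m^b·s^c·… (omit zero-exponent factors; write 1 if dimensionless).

kg⁴·m⁶·s⁻¹⁰·A⁻³

Wb = V·s (flux: a volt is a weber per second),
    = kg·m²·s⁻²·A⁻¹.
N = kg·m/s² = kg·m·s⁻² (force = mass × acceleration).
So N² = kg²·m²·s⁻⁴.
F = C/V (capacitance = charge per voltage),
    = A·s/(kg·m²·s⁻³·A⁻¹) (substituting C and V),
    = kg⁻¹·m⁻²·s⁴·A².
So F⁻¹ = kg·m²·s⁻⁴·A⁻².
Combining: Wb·N²·F⁻¹ = (kg·m²·s⁻²·A⁻¹) · (kg²·m²·s⁻⁴) · (kg·m²·s⁻⁴·A⁻²) = kg⁴·m⁶·s⁻¹⁰·A⁻³.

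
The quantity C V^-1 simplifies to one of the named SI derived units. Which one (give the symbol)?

F

C = A·s = s·A (charge = current × time).
V = W/A (potential = power per current),
    = kg·m²·s⁻³·A⁻¹.
So V⁻¹ = kg⁻¹·m⁻²·s³·A.
Combining: C·V⁻¹ = (s·A) · (kg⁻¹·m⁻²·s³·A) = kg⁻¹·m⁻²·s⁴·A².
kg⁻¹·m⁻²·s⁴·A² is the base-SI form of the farad.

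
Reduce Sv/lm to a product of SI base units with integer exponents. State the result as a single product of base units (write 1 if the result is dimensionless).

Sv = J/kg (equivalent dose = energy per mass),
    = m²·s⁻².
lm = cd·sr = cd (luminous flux; sr is dimensionless).
So lm⁻¹ = cd⁻¹.
Combining: Sv·lm⁻¹ = (m²·s⁻²) · cd⁻¹ = m²·s⁻²·cd⁻¹.

m²·s⁻²·cd⁻¹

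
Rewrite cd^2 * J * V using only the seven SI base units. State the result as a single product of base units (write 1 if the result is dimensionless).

kg²·m⁴·s⁻⁵·A⁻¹·cd²

J = N·m (work = force × distance),
    = kg·m²·s⁻².
V = W/A (potential = power per current),
    = kg·m²·s⁻³·A⁻¹.
Combining: cd²·J·V = cd² · (kg·m²·s⁻²) · (kg·m²·s⁻³·A⁻¹) = kg²·m⁴·s⁻⁵·A⁻¹·cd².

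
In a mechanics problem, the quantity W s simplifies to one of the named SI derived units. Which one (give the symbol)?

J

W = kg·m²·s⁻³.
Combining: W·s = (kg·m²·s⁻³) · s = kg·m²·s⁻².
kg·m²·s⁻² is the base-SI form of the joule.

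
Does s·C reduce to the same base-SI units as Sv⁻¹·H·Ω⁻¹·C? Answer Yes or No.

No

Left side:
  C = A·s = s·A (charge = current × time).
  Combining: s·C = s · (s·A) = s²·A.
Right side:
  Sv = J/kg (equivalent dose = energy per mass),
      = m²·s⁻².
  So Sv⁻¹ = m⁻²·s².
  H = Wb/A (inductance = flux per current),
      = kg·m²·s⁻²·A⁻².
  Ω = V/A (resistance = voltage per current),
      = kg·m²·s⁻³·A⁻².
  So Ω⁻¹ = kg⁻¹·m⁻²·s³·A².
  C = A·s = s·A (charge = current × time).
  Combining: Sv⁻¹·H·Ω⁻¹·C = (m⁻²·s²) · (kg·m²·s⁻²·A⁻²) · (kg⁻¹·m⁻²·s³·A²) · (s·A) = m⁻²·s⁴·A.
Left is s²·A; right is m⁻²·s⁴·A — different.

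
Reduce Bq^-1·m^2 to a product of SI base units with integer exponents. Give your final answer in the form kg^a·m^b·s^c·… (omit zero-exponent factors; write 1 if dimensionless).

Bq = s⁻¹.
So Bq⁻¹ = s.
Combining: Bq⁻¹·m² = s · m² = m²·s.

m²·s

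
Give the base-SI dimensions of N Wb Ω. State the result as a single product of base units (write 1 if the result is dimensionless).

N = kg·m·s⁻².
Wb = kg·m²·s⁻²·A⁻¹.
Ω = kg·m²·s⁻³·A⁻².
Combining: N·Wb·Ω = (kg·m·s⁻²) · (kg·m²·s⁻²·A⁻¹) · (kg·m²·s⁻³·A⁻²) = kg³·m⁵·s⁻⁷·A⁻³.

kg³·m⁵·s⁻⁷·A⁻³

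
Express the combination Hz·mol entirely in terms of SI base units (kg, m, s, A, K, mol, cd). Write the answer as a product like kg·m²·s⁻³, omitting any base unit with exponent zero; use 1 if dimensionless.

Hz = s⁻¹.
Combining: Hz·mol = s⁻¹ · mol = s⁻¹·mol.

s⁻¹·mol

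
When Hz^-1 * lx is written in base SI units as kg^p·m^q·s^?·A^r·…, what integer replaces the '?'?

Hz = s⁻¹.
So Hz⁻¹ = s.
lx = m⁻²·cd.
Combining: Hz⁻¹·lx = s · (m⁻²·cd) = m⁻²·s·cd.
The exponent of s is 1.

1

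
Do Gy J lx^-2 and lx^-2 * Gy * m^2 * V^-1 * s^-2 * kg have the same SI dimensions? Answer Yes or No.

Left side:
  Gy = m²·s⁻².
  J = kg·m²·s⁻².
  lx = m⁻²·cd.
  So lx⁻² = m⁴·cd⁻².
  Combining: Gy·J·lx⁻² = (m²·s⁻²) · (kg·m²·s⁻²) · (m⁴·cd⁻²) = kg·m⁸·s⁻⁴·cd⁻².
Right side:
  lx = m⁻²·cd.
  So lx⁻² = m⁴·cd⁻².
  Gy = m²·s⁻².
  V = kg·m²·s⁻³·A⁻¹.
  So V⁻¹ = kg⁻¹·m⁻²·s³·A.
  Combining: lx⁻²·Gy·m²·V⁻¹·s⁻²·kg = (m⁴·cd⁻²) · (m²·s⁻²) · m² · (kg⁻¹·m⁻²·s³·A) · s⁻² · kg = m⁶·s⁻¹·A·cd⁻².
Left is kg·m⁸·s⁻⁴·cd⁻²; right is m⁶·s⁻¹·A·cd⁻² — different.

No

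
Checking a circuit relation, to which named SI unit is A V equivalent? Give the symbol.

W

V = kg·m²·s⁻³·A⁻¹.
Combining: A·V = A · (kg·m²·s⁻³·A⁻¹) = kg·m²·s⁻³.
kg·m²·s⁻³ is the base-SI form of the watt.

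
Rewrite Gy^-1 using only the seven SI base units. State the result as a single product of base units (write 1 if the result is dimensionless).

Gy = J/kg (absorbed dose = energy per mass),
    = m²·s⁻².
So Gy⁻¹ = m⁻²·s².

m⁻²·s²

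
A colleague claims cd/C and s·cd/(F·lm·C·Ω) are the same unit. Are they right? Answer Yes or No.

No

Left side:
  C = A·s = s·A (charge = current × time).
  So C⁻¹ = s⁻¹·A⁻¹.
  Combining: C⁻¹·cd = (s⁻¹·A⁻¹) · cd = s⁻¹·A⁻¹·cd.
Right side:
  F = C/V (capacitance = charge per voltage),
      = A·s/(kg·m²·s⁻³·A⁻¹) (substituting C and V),
      = kg⁻¹·m⁻²·s⁴·A².
  So F⁻¹ = kg·m²·s⁻⁴·A⁻².
  lm = cd·sr = cd (luminous flux; sr is dimensionless).
  So lm⁻¹ = cd⁻¹.
  C = A·s = s·A (charge = current × time).
  So C⁻¹ = s⁻¹·A⁻¹.
  Ω = V/A (resistance = voltage per current),
      = kg·m²·s⁻³·A⁻².
  So Ω⁻¹ = kg⁻¹·m⁻²·s³·A².
  Combining: F⁻¹·s·lm⁻¹·C⁻¹·cd·Ω⁻¹ = (kg·m²·s⁻⁴·A⁻²) · s · cd⁻¹ · (s⁻¹·A⁻¹) · cd · (kg⁻¹·m⁻²·s³·A²) = s⁻¹·A⁻¹.
Left is s⁻¹·A⁻¹·cd; right is s⁻¹·A⁻¹ — different.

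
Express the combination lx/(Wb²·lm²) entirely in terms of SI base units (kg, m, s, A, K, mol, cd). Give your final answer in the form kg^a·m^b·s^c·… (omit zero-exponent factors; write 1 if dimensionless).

kg⁻²·m⁻⁶·s⁴·A²·cd⁻¹

lx = lm/m² (illuminance = luminous flux per area),
    = m⁻²·cd.
Wb = V·s (flux: a volt is a weber per second),
    = kg·m²·s⁻²·A⁻¹.
So Wb⁻² = kg⁻²·m⁻⁴·s⁴·A².
lm = cd·sr = cd (luminous flux; sr is dimensionless).
So lm⁻² = cd⁻².
Combining: lx·Wb⁻²·lm⁻² = (m⁻²·cd) · (kg⁻²·m⁻⁴·s⁴·A²) · cd⁻² = kg⁻²·m⁻⁶·s⁴·A²·cd⁻¹.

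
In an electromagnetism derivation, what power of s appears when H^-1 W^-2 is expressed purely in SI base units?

H = kg·m²·s⁻²·A⁻².
So H⁻¹ = kg⁻¹·m⁻²·s²·A².
W = kg·m²·s⁻³.
So W⁻² = kg⁻²·m⁻⁴·s⁶.
Combining: H⁻¹·W⁻² = (kg⁻¹·m⁻²·s²·A²) · (kg⁻²·m⁻⁴·s⁶) = kg⁻³·m⁻⁶·s⁸·A².
The exponent of s is 8.

8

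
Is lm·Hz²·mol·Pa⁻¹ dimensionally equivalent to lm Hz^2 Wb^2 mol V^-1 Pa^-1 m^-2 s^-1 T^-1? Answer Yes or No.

Left side:
  lm = cd·sr = cd (luminous flux; sr is dimensionless).
  Hz = 1/s = s⁻¹ (frequency is cycles per second).
  So Hz² = s⁻².
  Pa = N/m² (pressure = force per area),
      = kg·m⁻¹·s⁻².
  So Pa⁻¹ = kg⁻¹·m·s².
  Combining: lm·Hz²·mol·Pa⁻¹ = cd · s⁻² · mol · (kg⁻¹·m·s²) = kg⁻¹·m·mol·cd.
Right side:
  lm = cd·sr = cd (luminous flux; sr is dimensionless).
  Hz = 1/s = s⁻¹ (frequency is cycles per second).
  So Hz² = s⁻².
  Wb = V·s (flux: a volt is a weber per second),
      = kg·m²·s⁻²·A⁻¹.
  So Wb² = kg²·m⁴·s⁻⁴·A⁻².
  V = W/A (potential = power per current),
      = kg·m²·s⁻³·A⁻¹.
  So V⁻¹ = kg⁻¹·m⁻²·s³·A.
  Pa = N/m² (pressure = force per area),
      = kg·m⁻¹·s⁻².
  So Pa⁻¹ = kg⁻¹·m·s².
  T = Wb/m² (flux density = flux per area),
      = kg·s⁻²·A⁻¹.
  So T⁻¹ = kg⁻¹·s²·A.
  Combining: lm·Hz²·Wb²·mol·V⁻¹·Pa⁻¹·m⁻²·s⁻¹·T⁻¹ = cd · s⁻² · (kg²·m⁴·s⁻⁴·A⁻²) · mol · (kg⁻¹·m⁻²·s³·A) · (kg⁻¹·m·s²) · m⁻² · s⁻¹ · (kg⁻¹·s²·A) = kg⁻¹·m·mol·cd.
Both reduce to kg⁻¹·m·mol·cd.

Yes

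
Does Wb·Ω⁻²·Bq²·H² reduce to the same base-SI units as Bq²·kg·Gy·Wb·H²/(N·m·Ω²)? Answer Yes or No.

Yes

Left side:
  Wb = kg·m²·s⁻²·A⁻¹.
  Ω = kg·m²·s⁻³·A⁻².
  So Ω⁻² = kg⁻²·m⁻⁴·s⁶·A⁴.
  Bq = s⁻¹.
  So Bq² = s⁻².
  H = kg·m²·s⁻²·A⁻².
  So H² = kg²·m⁴·s⁻⁴·A⁻⁴.
  Combining: Wb·Ω⁻²·Bq²·H² = (kg·m²·s⁻²·A⁻¹) · (kg⁻²·m⁻⁴·s⁶·A⁴) · s⁻² · (kg²·m⁴·s⁻⁴·A⁻⁴) = kg·m²·s⁻²·A⁻¹.
Right side:
  Bq = 1/s = s⁻¹ (activity is decays per second).
  So Bq² = s⁻².
  N = kg·m/s² = kg·m·s⁻² (force = mass × acceleration).
  So N⁻¹ = kg⁻¹·m⁻¹·s².
  Gy = J/kg (absorbed dose = energy per mass),
      = m²·s⁻².
  Wb = V·s (flux: a volt is a weber per second),
      = kg·m²·s⁻²·A⁻¹.
  Ω = V/A (resistance = voltage per current),
      = kg·m²·s⁻³·A⁻².
  So Ω⁻² = kg⁻²·m⁻⁴·s⁶·A⁴.
  H = Wb/A (inductance = flux per current),
      = kg·m²·s⁻²·A⁻².
  So H² = kg²·m⁴·s⁻⁴·A⁻⁴.
  Combining: Bq²·kg·N⁻¹·m⁻¹·Gy·Wb·Ω⁻²·H² = s⁻² · kg · (kg⁻¹·m⁻¹·s²) · m⁻¹ · (m²·s⁻²) · (kg·m²·s⁻²·A⁻¹) · (kg⁻²·m⁻⁴·s⁶·A⁴) · (kg²·m⁴·s⁻⁴·A⁻⁴) = kg·m²·s⁻²·A⁻¹.
Both reduce to kg·m²·s⁻²·A⁻¹.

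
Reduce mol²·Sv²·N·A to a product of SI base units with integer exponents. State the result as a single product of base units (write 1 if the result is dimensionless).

kg·m⁵·s⁻⁶·A·mol²

Sv = m²·s⁻².
So Sv² = m⁴·s⁻⁴.
N = kg·m·s⁻².
Combining: mol²·Sv²·N·A = mol² · (m⁴·s⁻⁴) · (kg·m·s⁻²) · A = kg·m⁵·s⁻⁶·A·mol².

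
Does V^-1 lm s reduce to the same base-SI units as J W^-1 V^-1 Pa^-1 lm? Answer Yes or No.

Left side:
  V = W/A (potential = power per current),
      = kg·m²·s⁻³·A⁻¹.
  So V⁻¹ = kg⁻¹·m⁻²·s³·A.
  lm = cd·sr = cd (luminous flux; sr is dimensionless).
  Combining: V⁻¹·lm·s = (kg⁻¹·m⁻²·s³·A) · cd · s = kg⁻¹·m⁻²·s⁴·A·cd.
Right side:
  J = N·m (work = force × distance),
      = kg·m²·s⁻².
  W = J/s (power = energy per time),
      = kg·m²·s⁻³.
  So W⁻¹ = kg⁻¹·m⁻²·s³.
  V = W/A (potential = power per current),
      = kg·m²·s⁻³·A⁻¹.
  So V⁻¹ = kg⁻¹·m⁻²·s³·A.
  Pa = N/m² (pressure = force per area),
      = kg·m⁻¹·s⁻².
  So Pa⁻¹ = kg⁻¹·m·s².
  lm = cd·sr = cd (luminous flux; sr is dimensionless).
  Combining: J·W⁻¹·V⁻¹·Pa⁻¹·lm = (kg·m²·s⁻²) · (kg⁻¹·m⁻²·s³) · (kg⁻¹·m⁻²·s³·A) · (kg⁻¹·m·s²) · cd = kg⁻²·m⁻¹·s⁶·A·cd.
Left is kg⁻¹·m⁻²·s⁴·A·cd; right is kg⁻²·m⁻¹·s⁶·A·cd — different.

No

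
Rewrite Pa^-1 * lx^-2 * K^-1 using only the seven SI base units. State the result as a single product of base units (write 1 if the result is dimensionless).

Pa = N/m² (pressure = force per area),
    = kg·m⁻¹·s⁻².
So Pa⁻¹ = kg⁻¹·m·s².
lx = lm/m² (illuminance = luminous flux per area),
    = m⁻²·cd.
So lx⁻² = m⁴·cd⁻².
Combining: Pa⁻¹·lx⁻²·K⁻¹ = (kg⁻¹·m·s²) · (m⁴·cd⁻²) · K⁻¹ = kg⁻¹·m⁵·s²·K⁻¹·cd⁻².

kg⁻¹·m⁵·s²·K⁻¹·cd⁻²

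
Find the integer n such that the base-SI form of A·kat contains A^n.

1

kat = mol/s = s⁻¹·mol (catalytic activity).
Combining: A·kat = A · (s⁻¹·mol) = s⁻¹·A·mol.
The exponent of A is 1.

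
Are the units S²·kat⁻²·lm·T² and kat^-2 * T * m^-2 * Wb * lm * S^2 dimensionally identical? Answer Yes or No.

Left side:
  S = 1/Ω (conductance is reciprocal resistance),
      = kg⁻¹·m⁻²·s³·A².
  So S² = kg⁻²·m⁻⁴·s⁶·A⁴.
  kat = mol/s = s⁻¹·mol (catalytic activity).
  So kat⁻² = s²·mol⁻².
  lm = cd·sr = cd (luminous flux; sr is dimensionless).
  T = Wb/m² (flux density = flux per area),
      = kg·s⁻²·A⁻¹.
  So T² = kg²·s⁻⁴·A⁻².
  Combining: S²·kat⁻²·lm·T² = (kg⁻²·m⁻⁴·s⁶·A⁴) · (s²·mol⁻²) · cd · (kg²·s⁻⁴·A⁻²) = m⁻⁴·s⁴·A²·mol⁻²·cd.
Right side:
  kat = mol/s = s⁻¹·mol (catalytic activity).
  So kat⁻² = s²·mol⁻².
  T = Wb/m² (flux density = flux per area),
      = kg·s⁻²·A⁻¹.
  Wb = V·s (flux: a volt is a weber per second),
      = kg·m²·s⁻²·A⁻¹.
  lm = cd·sr = cd (luminous flux; sr is dimensionless).
  S = 1/Ω (conductance is reciprocal resistance),
      = kg⁻¹·m⁻²·s³·A².
  So S² = kg⁻²·m⁻⁴·s⁶·A⁴.
  Combining: kat⁻²·T·m⁻²·Wb·lm·S² = (s²·mol⁻²) · (kg·s⁻²·A⁻¹) · m⁻² · (kg·m²·s⁻²·A⁻¹) · cd · (kg⁻²·m⁻⁴·s⁶·A⁴) = m⁻⁴·s⁴·A²·mol⁻²·cd.
Both reduce to m⁻⁴·s⁴·A²·mol⁻²·cd.

Yes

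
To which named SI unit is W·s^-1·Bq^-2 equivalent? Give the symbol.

W = kg·m²·s⁻³.
Bq = s⁻¹.
So Bq⁻² = s².
Combining: W·s⁻¹·Bq⁻² = (kg·m²·s⁻³) · s⁻¹ · s² = kg·m²·s⁻².
kg·m²·s⁻² is the base-SI form of the joule.

J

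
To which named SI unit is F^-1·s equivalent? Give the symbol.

Ω

F = C/V (capacitance = charge per voltage),
    = A·s/(kg·m²·s⁻³·A⁻¹) (substituting C and V),
    = kg⁻¹·m⁻²·s⁴·A².
So F⁻¹ = kg·m²·s⁻⁴·A⁻².
Combining: F⁻¹·s = (kg·m²·s⁻⁴·A⁻²) · s = kg·m²·s⁻³·A⁻².
kg·m²·s⁻³·A⁻² is the base-SI form of the ohm.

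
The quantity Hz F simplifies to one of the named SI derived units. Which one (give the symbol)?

Hz = 1/s = s⁻¹ (frequency is cycles per second).
F = C/V (capacitance = charge per voltage),
    = A·s/(kg·m²·s⁻³·A⁻¹) (substituting C and V),
    = kg⁻¹·m⁻²·s⁴·A².
Combining: Hz·F = s⁻¹ · (kg⁻¹·m⁻²·s⁴·A²) = kg⁻¹·m⁻²·s³·A².
kg⁻¹·m⁻²·s³·A² is the base-SI form of the siemens.

S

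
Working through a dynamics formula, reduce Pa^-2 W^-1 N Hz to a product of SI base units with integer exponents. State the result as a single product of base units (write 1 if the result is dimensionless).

kg⁻²·m·s⁴

Pa = N/m² (pressure = force per area),
    = kg·m⁻¹·s⁻².
So Pa⁻² = kg⁻²·m²·s⁴.
W = J/s (power = energy per time),
    = kg·m²·s⁻³.
So W⁻¹ = kg⁻¹·m⁻²·s³.
N = kg·m/s² = kg·m·s⁻² (force = mass × acceleration).
Hz = 1/s = s⁻¹ (frequency is cycles per second).
Combining: Pa⁻²·W⁻¹·N·Hz = (kg⁻²·m²·s⁴) · (kg⁻¹·m⁻²·s³) · (kg·m·s⁻²) · s⁻¹ = kg⁻²·m·s⁴.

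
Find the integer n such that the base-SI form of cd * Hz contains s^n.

Hz = 1/s = s⁻¹ (frequency is cycles per second).
Combining: cd·Hz = cd · s⁻¹ = s⁻¹·cd.
The exponent of s is -1.

-1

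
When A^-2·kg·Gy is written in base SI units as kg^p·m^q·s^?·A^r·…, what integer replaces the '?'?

-2

Gy = J/kg (absorbed dose = energy per mass),
    = m²·s⁻².
Combining: A⁻²·kg·Gy = A⁻² · kg · (m²·s⁻²) = kg·m²·s⁻²·A⁻².
The exponent of s is -2.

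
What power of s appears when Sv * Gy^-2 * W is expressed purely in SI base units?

-1

Sv = m²·s⁻².
Gy = m²·s⁻².
So Gy⁻² = m⁻⁴·s⁴.
W = kg·m²·s⁻³.
Combining: Sv·Gy⁻²·W = (m²·s⁻²) · (m⁻⁴·s⁴) · (kg·m²·s⁻³) = kg·s⁻¹.
The exponent of s is -1.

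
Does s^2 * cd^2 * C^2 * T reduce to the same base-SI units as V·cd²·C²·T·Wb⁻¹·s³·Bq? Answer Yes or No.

Left side:
  C = s·A.
  So C² = s²·A².
  T = kg·s⁻²·A⁻¹.
  Combining: s²·cd²·C²·T = s² · cd² · (s²·A²) · (kg·s⁻²·A⁻¹) = kg·s²·A·cd².
Right side:
  V = W/A (potential = power per current),
      = kg·m²·s⁻³·A⁻¹.
  C = A·s = s·A (charge = current × time).
  So C² = s²·A².
  T = Wb/m² (flux density = flux per area),
      = kg·s⁻²·A⁻¹.
  Wb = V·s (flux: a volt is a weber per second),
      = kg·m²·s⁻²·A⁻¹.
  So Wb⁻¹ = kg⁻¹·m⁻²·s²·A.
  Bq = 1/s = s⁻¹ (activity is decays per second).
  Combining: V·cd²·C²·T·Wb⁻¹·s³·Bq = (kg·m²·s⁻³·A⁻¹) · cd² · (s²·A²) · (kg·s⁻²·A⁻¹) · (kg⁻¹·m⁻²·s²·A) · s³ · s⁻¹ = kg·s·A·cd².
Left is kg·s²·A·cd²; right is kg·s·A·cd² — different.

No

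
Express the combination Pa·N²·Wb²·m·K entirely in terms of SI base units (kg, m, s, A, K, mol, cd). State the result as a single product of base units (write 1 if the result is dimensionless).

kg⁵·m⁶·s⁻¹⁰·A⁻²·K

Pa = kg·m⁻¹·s⁻².
N = kg·m·s⁻².
So N² = kg²·m²·s⁻⁴.
Wb = kg·m²·s⁻²·A⁻¹.
So Wb² = kg²·m⁴·s⁻⁴·A⁻².
Combining: Pa·N²·Wb²·m·K = (kg·m⁻¹·s⁻²) · (kg²·m²·s⁻⁴) · (kg²·m⁴·s⁻⁴·A⁻²) · m · K = kg⁵·m⁶·s⁻¹⁰·A⁻²·K.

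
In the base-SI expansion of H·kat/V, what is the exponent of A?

H = Wb/A (inductance = flux per current),
    = kg·m²·s⁻²·A⁻².
kat = mol/s = s⁻¹·mol (catalytic activity).
V = W/A (potential = power per current),
    = kg·m²·s⁻³·A⁻¹.
So V⁻¹ = kg⁻¹·m⁻²·s³·A.
Combining: H·kat·V⁻¹ = (kg·m²·s⁻²·A⁻²) · (s⁻¹·mol) · (kg⁻¹·m⁻²·s³·A) = A⁻¹·mol.
The exponent of A is -1.

-1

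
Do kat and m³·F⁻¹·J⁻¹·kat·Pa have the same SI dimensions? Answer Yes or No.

No

Left side:
  kat = mol/s = s⁻¹·mol (catalytic activity).
Right side:
  F = C/V (capacitance = charge per voltage),
      = A·s/(kg·m²·s⁻³·A⁻¹) (substituting C and V),
      = kg⁻¹·m⁻²·s⁴·A².
  So F⁻¹ = kg·m²·s⁻⁴·A⁻².
  J = N·m (work = force × distance),
      = kg·m²·s⁻².
  So J⁻¹ = kg⁻¹·m⁻²·s².
  kat = mol/s = s⁻¹·mol (catalytic activity).
  Pa = N/m² (pressure = force per area),
      = kg·m⁻¹·s⁻².
  Combining: m³·F⁻¹·J⁻¹·kat·Pa = m³ · (kg·m²·s⁻⁴·A⁻²) · (kg⁻¹·m⁻²·s²) · (s⁻¹·mol) · (kg·m⁻¹·s⁻²) = kg·m²·s⁻⁵·A⁻²·mol.
Left is s⁻¹·mol; right is kg·m²·s⁻⁵·A⁻²·mol — different.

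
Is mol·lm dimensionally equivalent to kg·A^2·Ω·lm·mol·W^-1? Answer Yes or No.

No

Left side:
  lm = cd·sr = cd (luminous flux; sr is dimensionless).
  Combining: mol·lm = mol · cd = mol·cd.
Right side:
  Ω = kg·m²·s⁻³·A⁻².
  lm = cd.
  W = kg·m²·s⁻³.
  So W⁻¹ = kg⁻¹·m⁻²·s³.
  Combining: kg·A²·Ω·lm·mol·W⁻¹ = kg · A² · (kg·m²·s⁻³·A⁻²) · cd · mol · (kg⁻¹·m⁻²·s³) = kg·mol·cd.
Left is mol·cd; right is kg·mol·cd — different.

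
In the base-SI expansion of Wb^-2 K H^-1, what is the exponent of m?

-6

Wb = kg·m²·s⁻²·A⁻¹.
So Wb⁻² = kg⁻²·m⁻⁴·s⁴·A².
H = kg·m²·s⁻²·A⁻².
So H⁻¹ = kg⁻¹·m⁻²·s²·A².
Combining: Wb⁻²·K·H⁻¹ = (kg⁻²·m⁻⁴·s⁴·A²) · K · (kg⁻¹·m⁻²·s²·A²) = kg⁻³·m⁻⁶·s⁶·A⁴·K.
The exponent of m is -6.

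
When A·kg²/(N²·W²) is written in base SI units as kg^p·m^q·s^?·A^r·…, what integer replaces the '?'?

10

N = kg·m·s⁻².
So N⁻² = kg⁻²·m⁻²·s⁴.
W = kg·m²·s⁻³.
So W⁻² = kg⁻²·m⁻⁴·s⁶.
Combining: N⁻²·A·kg²·W⁻² = (kg⁻²·m⁻²·s⁴) · A · kg² · (kg⁻²·m⁻⁴·s⁶) = kg⁻²·m⁻⁶·s¹⁰·A.
The exponent of s is 10.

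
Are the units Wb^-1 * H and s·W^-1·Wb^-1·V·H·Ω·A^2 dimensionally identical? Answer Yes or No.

Left side:
  Wb = V·s (flux: a volt is a weber per second),
      = kg·m²·s⁻²·A⁻¹.
  So Wb⁻¹ = kg⁻¹·m⁻²·s²·A.
  H = Wb/A (inductance = flux per current),
      = kg·m²·s⁻²·A⁻².
  Combining: Wb⁻¹·H = (kg⁻¹·m⁻²·s²·A) · (kg·m²·s⁻²·A⁻²) = A⁻¹.
Right side:
  W = J/s (power = energy per time),
      = kg·m²·s⁻³.
  So W⁻¹ = kg⁻¹·m⁻²·s³.
  Wb = V·s (flux: a volt is a weber per second),
      = kg·m²·s⁻²·A⁻¹.
  So Wb⁻¹ = kg⁻¹·m⁻²·s²·A.
  V = W/A (potential = power per current),
      = kg·m²·s⁻³·A⁻¹.
  H = Wb/A (inductance = flux per current),
      = kg·m²·s⁻²·A⁻².
  Ω = V/A (resistance = voltage per current),
      = kg·m²·s⁻³·A⁻².
  Combining: s·W⁻¹·Wb⁻¹·V·H·Ω·A² = s · (kg⁻¹·m⁻²·s³) · (kg⁻¹·m⁻²·s²·A) · (kg·m²·s⁻³·A⁻¹) · (kg·m²·s⁻²·A⁻²) · (kg·m²·s⁻³·A⁻²) · A² = kg·m²·s⁻²·A⁻².
Left is A⁻¹; right is kg·m²·s⁻²·A⁻² — different.

No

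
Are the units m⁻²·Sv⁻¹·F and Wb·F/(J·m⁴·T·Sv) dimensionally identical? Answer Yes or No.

Left side:
  Sv = m²·s⁻².
  So Sv⁻¹ = m⁻²·s².
  F = kg⁻¹·m⁻²·s⁴·A².
  Combining: m⁻²·Sv⁻¹·F = m⁻² · (m⁻²·s²) · (kg⁻¹·m⁻²·s⁴·A²) = kg⁻¹·m⁻⁶·s⁶·A².
Right side:
  J = N·m (work = force × distance),
      = kg·m²·s⁻².
  So J⁻¹ = kg⁻¹·m⁻²·s².
  Wb = V·s (flux: a volt is a weber per second),
      = kg·m²·s⁻²·A⁻¹.
  T = Wb/m² (flux density = flux per area),
      = kg·s⁻²·A⁻¹.
  So T⁻¹ = kg⁻¹·s²·A.
  F = C/V (capacitance = charge per voltage),
      = A·s/(kg·m²·s⁻³·A⁻¹) (substituting C and V),
      = kg⁻¹·m⁻²·s⁴·A².
  Sv = J/kg (equivalent dose = energy per mass),
      = m²·s⁻².
  So Sv⁻¹ = m⁻²·s².
  Combining: J⁻¹·m⁻⁴·Wb·T⁻¹·F·Sv⁻¹ = (kg⁻¹·m⁻²·s²) · m⁻⁴ · (kg·m²·s⁻²·A⁻¹) · (kg⁻¹·s²·A) · (kg⁻¹·m⁻²·s⁴·A²) · (m⁻²·s²) = kg⁻²·m⁻⁸·s⁸·A².
Left is kg⁻¹·m⁻⁶·s⁶·A²; right is kg⁻²·m⁻⁸·s⁸·A² — different.

No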